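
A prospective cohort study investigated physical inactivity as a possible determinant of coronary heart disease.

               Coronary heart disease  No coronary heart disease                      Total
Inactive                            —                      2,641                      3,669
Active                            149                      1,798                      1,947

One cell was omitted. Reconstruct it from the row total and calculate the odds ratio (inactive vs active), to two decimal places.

The missing cell is in the exposed row: 3669 − 2641 = 1028.
So a = 1028, b = 2641, c = 149, d = 1798.
OR = (a·d)/(b·c) = (1028 × 1798) / (2641 × 149) = 1848344 / 393509 = 4.69708

4.70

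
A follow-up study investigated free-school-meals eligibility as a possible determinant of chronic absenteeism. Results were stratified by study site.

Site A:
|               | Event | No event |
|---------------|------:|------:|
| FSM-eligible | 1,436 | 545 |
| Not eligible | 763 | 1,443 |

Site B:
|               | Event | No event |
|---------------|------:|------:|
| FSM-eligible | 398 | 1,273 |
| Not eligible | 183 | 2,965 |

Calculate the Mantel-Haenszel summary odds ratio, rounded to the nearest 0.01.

5.01

OR_MH = Σ(aᵢdᵢ/nᵢ) / Σ(bᵢcᵢ/nᵢ), where nᵢ is the stratum total.
Stratum 1 (Site A): n = 4187; a·d/n = 1436·1443/4187 = 494.9004; b·c/n = 545·763/4187 = 99.3157
Stratum 2 (Site B): n = 4819; a·d/n = 398·2965/4819 = 244.8786; b·c/n = 1273·183/4819 = 48.3418
OR_MH = (494.9004 + 244.8786) / (99.3157 + 48.3418) = 739.7790 / 147.6575 = 5.01010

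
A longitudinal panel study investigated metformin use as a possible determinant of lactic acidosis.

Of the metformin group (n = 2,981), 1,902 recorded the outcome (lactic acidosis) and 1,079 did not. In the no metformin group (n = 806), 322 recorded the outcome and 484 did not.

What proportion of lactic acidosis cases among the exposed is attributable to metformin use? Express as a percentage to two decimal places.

From the description: a = 1902, b = 1079, c = 322, d = 484.
Risk in exposed = 1902/2981 = 0.63804; risk in unexposed = 322/806 = 0.39950.
RR = 0.63804/0.39950 = 1.59708
AR% = (RR − 1)/RR × 100 = (1.59708 − 1)/1.59708 × 100 = 37.3859%

37.39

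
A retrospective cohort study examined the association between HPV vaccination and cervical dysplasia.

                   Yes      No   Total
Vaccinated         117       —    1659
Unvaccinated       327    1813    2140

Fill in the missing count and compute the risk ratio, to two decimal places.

The missing cell is in the exposed row: 1659 − 117 = 1542.
So a = 117, b = 1542, c = 327, d = 1813.
RR = [a/(a+b)] / [c/(c+d)] = (117/1659) / (327/2140) = 0.07052/0.15280 = 0.46154

0.46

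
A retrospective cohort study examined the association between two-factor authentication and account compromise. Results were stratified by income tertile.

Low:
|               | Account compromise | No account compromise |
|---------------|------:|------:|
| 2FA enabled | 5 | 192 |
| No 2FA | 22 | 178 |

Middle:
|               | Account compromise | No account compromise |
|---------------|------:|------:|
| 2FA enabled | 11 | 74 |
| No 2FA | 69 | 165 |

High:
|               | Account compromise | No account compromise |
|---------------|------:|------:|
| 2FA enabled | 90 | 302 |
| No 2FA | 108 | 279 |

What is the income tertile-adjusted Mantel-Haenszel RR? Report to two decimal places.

0.66

RR_MH = Σ(aᵢ·n₀ᵢ/nᵢ) / Σ(cᵢ·n₁ᵢ/nᵢ), with n₁ᵢ = aᵢ+bᵢ (exposed), n₀ᵢ = cᵢ+dᵢ (unexposed), nᵢ = n₁ᵢ+n₀ᵢ.
Stratum 1 (Low): n₁ = 197, n₀ = 200, n = 397; a·n₀/n = 5·200/397 = 2.5189; c·n₁/n = 22·197/397 = 10.9169
Stratum 2 (Middle): n₁ = 85, n₀ = 234, n = 319; a·n₀/n = 11·234/319 = 8.0690; c·n₁/n = 69·85/319 = 18.3856
Stratum 3 (High): n₁ = 392, n₀ = 387, n = 779; a·n₀/n = 90·387/779 = 44.7112; c·n₁/n = 108·392/779 = 54.3466
RR_MH = (2.5189 + 8.0690 + 44.7112) / (10.9169 + 18.3856 + 54.3466) = 55.2990 / 83.6491 = 0.66108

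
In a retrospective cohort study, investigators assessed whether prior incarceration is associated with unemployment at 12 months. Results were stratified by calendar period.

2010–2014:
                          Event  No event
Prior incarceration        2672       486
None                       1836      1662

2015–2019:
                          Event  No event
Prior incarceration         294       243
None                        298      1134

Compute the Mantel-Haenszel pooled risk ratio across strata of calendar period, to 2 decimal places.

1.70

RR_MH = Σ(aᵢ·n₀ᵢ/nᵢ) / Σ(cᵢ·n₁ᵢ/nᵢ), with n₁ᵢ = aᵢ+bᵢ (exposed), n₀ᵢ = cᵢ+dᵢ (unexposed), nᵢ = n₁ᵢ+n₀ᵢ.
Stratum 1 (2010–2014): n₁ = 3158, n₀ = 3498, n = 6656; a·n₀/n = 2672·3498/6656 = 1404.2452; c·n₁/n = 1836·3158/6656 = 871.1070
Stratum 2 (2015–2019): n₁ = 537, n₀ = 1432, n = 1969; a·n₀/n = 294·1432/1969 = 213.8182; c·n₁/n = 298·537/1969 = 81.2727
RR_MH = (1404.2452 + 213.8182) / (871.1070 + 81.2727) = 1618.0634 / 952.3797 = 1.69897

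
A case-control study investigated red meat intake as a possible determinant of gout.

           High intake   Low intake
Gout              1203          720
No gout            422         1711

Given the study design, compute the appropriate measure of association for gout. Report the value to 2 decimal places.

Reading the table with exposure as columns: a = 1203 (High intake, case), b = 422 (High intake, non-case), c = 720 (Low intake, case), d = 1711.
This is a case-control study: participants were sampled on outcome status, so risks in the source population cannot be estimated directly — relative risk is not valid here. The odds ratio is the appropriate measure.
OR = (a·d)/(b·c) = (1203 × 1711) / (422 × 720) = 2058333 / 303840 = 6.77440

6.77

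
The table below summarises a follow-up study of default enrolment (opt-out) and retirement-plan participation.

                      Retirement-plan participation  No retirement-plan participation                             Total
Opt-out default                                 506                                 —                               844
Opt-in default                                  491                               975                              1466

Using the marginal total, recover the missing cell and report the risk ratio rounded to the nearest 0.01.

1.79

The missing cell is in the exposed row: 844 − 506 = 338.
So a = 506, b = 338, c = 491, d = 975.
RR = [a/(a+b)] / [c/(c+d)] = (506/844) / (491/1466) = 0.59953/0.33492 = 1.79003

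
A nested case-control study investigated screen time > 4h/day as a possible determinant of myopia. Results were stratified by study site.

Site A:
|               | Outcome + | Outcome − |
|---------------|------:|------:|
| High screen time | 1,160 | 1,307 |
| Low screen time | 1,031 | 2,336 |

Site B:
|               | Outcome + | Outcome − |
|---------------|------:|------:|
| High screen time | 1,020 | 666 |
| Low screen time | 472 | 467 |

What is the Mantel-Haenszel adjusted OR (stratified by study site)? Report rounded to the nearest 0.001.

1.842

OR_MH = Σ(aᵢdᵢ/nᵢ) / Σ(bᵢcᵢ/nᵢ), where nᵢ is the stratum total.
Stratum 1 (Site A): n = 5834; a·d/n = 1160·2336/5834 = 464.4772; b·c/n = 1307·1031/5834 = 230.9765
Stratum 2 (Site B): n = 2625; a·d/n = 1020·467/2625 = 181.4629; b·c/n = 666·472/2625 = 119.7531
OR_MH = (464.4772 + 181.4629) / (230.9765 + 119.7531) = 645.9401 / 350.7297 = 1.84170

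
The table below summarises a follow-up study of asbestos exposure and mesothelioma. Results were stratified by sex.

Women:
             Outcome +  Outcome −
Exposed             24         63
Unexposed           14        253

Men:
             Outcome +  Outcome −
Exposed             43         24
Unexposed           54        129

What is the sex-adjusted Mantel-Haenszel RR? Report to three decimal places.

RR_MH = Σ(aᵢ·n₀ᵢ/nᵢ) / Σ(cᵢ·n₁ᵢ/nᵢ), with n₁ᵢ = aᵢ+bᵢ (exposed), n₀ᵢ = cᵢ+dᵢ (unexposed), nᵢ = n₁ᵢ+n₀ᵢ.
Stratum 1 (Women): n₁ = 87, n₀ = 267, n = 354; a·n₀/n = 24·267/354 = 18.1017; c·n₁/n = 14·87/354 = 3.4407
Stratum 2 (Men): n₁ = 67, n₀ = 183, n = 250; a·n₀/n = 43·183/250 = 31.4760; c·n₁/n = 54·67/250 = 14.4720
RR_MH = (18.1017 + 31.4760) / (3.4407 + 14.4720) = 49.5777 / 17.9127 = 2.76774

2.768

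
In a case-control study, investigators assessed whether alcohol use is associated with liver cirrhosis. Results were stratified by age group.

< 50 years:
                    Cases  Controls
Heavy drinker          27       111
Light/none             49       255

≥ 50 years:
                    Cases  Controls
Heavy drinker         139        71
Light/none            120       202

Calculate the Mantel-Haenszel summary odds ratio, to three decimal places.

2.414

OR_MH = Σ(aᵢdᵢ/nᵢ) / Σ(bᵢcᵢ/nᵢ), where nᵢ is the stratum total.
Stratum 1 (< 50 years): n = 442; a·d/n = 27·255/442 = 15.5769; b·c/n = 111·49/442 = 12.3054
Stratum 2 (≥ 50 years): n = 532; a·d/n = 139·202/532 = 52.7782; b·c/n = 71·120/532 = 16.0150
OR_MH = (15.5769 + 52.7782) / (12.3054 + 16.0150) = 68.3551 / 28.3205 = 2.41363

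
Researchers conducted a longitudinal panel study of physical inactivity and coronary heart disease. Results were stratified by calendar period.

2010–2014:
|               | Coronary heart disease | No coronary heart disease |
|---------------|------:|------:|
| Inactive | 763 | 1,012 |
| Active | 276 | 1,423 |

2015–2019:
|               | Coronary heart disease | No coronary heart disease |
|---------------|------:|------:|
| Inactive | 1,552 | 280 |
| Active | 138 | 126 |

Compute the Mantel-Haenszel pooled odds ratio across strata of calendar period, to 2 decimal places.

4.11

OR_MH = Σ(aᵢdᵢ/nᵢ) / Σ(bᵢcᵢ/nᵢ), where nᵢ is the stratum total.
Stratum 1 (2010–2014): n = 3474; a·d/n = 763·1423/3474 = 312.5357; b·c/n = 1012·276/3474 = 80.4007
Stratum 2 (2015–2019): n = 2096; a·d/n = 1552·126/2096 = 93.2977; b·c/n = 280·138/2096 = 18.4351
OR_MH = (312.5357 + 93.2977) / (80.4007 + 18.4351) = 405.8334 / 98.8358 = 4.10614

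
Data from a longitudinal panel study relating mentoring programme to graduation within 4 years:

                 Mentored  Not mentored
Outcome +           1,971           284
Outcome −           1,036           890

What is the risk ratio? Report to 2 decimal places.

2.71

Reading the table with exposure as columns: a = 1971 (Mentored, case), b = 1036 (Mentored, non-case), c = 284 (Not mentored, case), d = 890.
Risk in exposed = 1971/3007 = 0.65547; risk in unexposed = 284/1174 = 0.24191.
RR = 0.65547 / 0.24191 = 2.70959
The risk among the exposed is 2.71 times that among the unexposed.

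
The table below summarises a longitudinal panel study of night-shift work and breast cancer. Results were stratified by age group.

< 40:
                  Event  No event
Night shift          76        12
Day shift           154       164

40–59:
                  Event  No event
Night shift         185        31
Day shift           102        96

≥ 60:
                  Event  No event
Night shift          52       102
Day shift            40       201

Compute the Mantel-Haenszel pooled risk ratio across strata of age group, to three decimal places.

RR_MH = Σ(aᵢ·n₀ᵢ/nᵢ) / Σ(cᵢ·n₁ᵢ/nᵢ), with n₁ᵢ = aᵢ+bᵢ (exposed), n₀ᵢ = cᵢ+dᵢ (unexposed), nᵢ = n₁ᵢ+n₀ᵢ.
Stratum 1 (< 40): n₁ = 88, n₀ = 318, n = 406; a·n₀/n = 76·318/406 = 59.5271; c·n₁/n = 154·88/406 = 33.3793
Stratum 2 (40–59): n₁ = 216, n₀ = 198, n = 414; a·n₀/n = 185·198/414 = 88.4783; c·n₁/n = 102·216/414 = 53.2174
Stratum 3 (≥ 60): n₁ = 154, n₀ = 241, n = 395; a·n₀/n = 52·241/395 = 31.7266; c·n₁/n = 40·154/395 = 15.5949
RR_MH = (59.5271 + 88.4783 + 31.7266) / (33.3793 + 53.2174 + 15.5949) = 179.7319 / 102.1916 = 1.75877

1.759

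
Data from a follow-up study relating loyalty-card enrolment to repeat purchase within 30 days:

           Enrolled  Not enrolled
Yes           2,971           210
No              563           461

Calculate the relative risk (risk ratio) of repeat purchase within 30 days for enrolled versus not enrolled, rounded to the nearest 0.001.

Reading the table with exposure as columns: a = 2971 (Enrolled, case), b = 563 (Enrolled, non-case), c = 210 (Not enrolled, case), d = 461.
Risk in exposed = 2971/3534 = 0.84069; risk in unexposed = 210/671 = 0.31297.
RR = 0.84069 / 0.31297 = 2.68621
The risk among the exposed is 2.69 times that among the unexposed.

2.686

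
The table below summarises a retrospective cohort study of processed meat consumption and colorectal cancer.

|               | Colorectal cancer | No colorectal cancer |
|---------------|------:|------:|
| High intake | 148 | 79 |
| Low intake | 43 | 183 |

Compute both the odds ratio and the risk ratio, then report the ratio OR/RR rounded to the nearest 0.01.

Cells: a = 148, b = 79, c = 43, d = 183.
OR = (148·183)/(79·43) = 27084/3397 = 7.97292
Risk in exposed = 148/227 = 0.65198; risk in unexposed = 43/226 = 0.19027; RR = 3.42670
OR/RR = 7.97292 / 3.42670 = 2.32671
The outcome is not rare, so the OR lies further from 1 than the RR.

2.33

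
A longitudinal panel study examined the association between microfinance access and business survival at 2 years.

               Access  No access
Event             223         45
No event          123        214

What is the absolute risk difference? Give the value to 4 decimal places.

Reading the table with exposure as columns: a = 223 (Access, case), b = 123 (Access, non-case), c = 45 (No access, case), d = 214.
Risk in exposed = 223/346 = 0.644509; risk in unexposed = 45/259 = 0.173745.
Risk difference = 0.644509 − 0.173745 = 0.470763

0.4708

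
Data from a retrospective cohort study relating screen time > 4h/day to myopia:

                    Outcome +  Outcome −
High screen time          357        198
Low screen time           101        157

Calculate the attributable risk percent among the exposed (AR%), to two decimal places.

39.14

Cells: a = 357, b = 198, c = 101, d = 157.
Risk in exposed = 357/555 = 0.64324; risk in unexposed = 101/258 = 0.39147.
RR = 0.64324/0.39147 = 1.64314
AR% = (RR − 1)/RR × 100 = (1.64314 − 1)/1.64314 × 100 = 39.1408%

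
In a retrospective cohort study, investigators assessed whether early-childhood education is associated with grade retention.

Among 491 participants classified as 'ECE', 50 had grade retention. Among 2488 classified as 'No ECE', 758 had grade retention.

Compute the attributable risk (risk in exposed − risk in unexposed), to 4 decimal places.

From the description: a = 50, b = 441, c = 758, d = 1730.
Risk in exposed = 50/491 = 0.101833; risk in unexposed = 758/2488 = 0.304662.
Risk difference = 0.101833 − 0.304662 = -0.202829

-0.2028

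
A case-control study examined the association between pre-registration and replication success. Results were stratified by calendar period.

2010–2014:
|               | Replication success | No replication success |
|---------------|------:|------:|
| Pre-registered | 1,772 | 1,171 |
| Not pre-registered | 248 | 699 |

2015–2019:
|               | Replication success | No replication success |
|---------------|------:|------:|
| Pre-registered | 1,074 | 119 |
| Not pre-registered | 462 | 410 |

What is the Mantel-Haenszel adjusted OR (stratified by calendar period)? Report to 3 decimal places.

5.249

OR_MH = Σ(aᵢdᵢ/nᵢ) / Σ(bᵢcᵢ/nᵢ), where nᵢ is the stratum total.
Stratum 1 (2010–2014): n = 3890; a·d/n = 1772·699/3890 = 318.4134; b·c/n = 1171·248/3890 = 74.6550
Stratum 2 (2015–2019): n = 2065; a·d/n = 1074·410/2065 = 213.2397; b·c/n = 119·462/2065 = 26.6237
OR_MH = (318.4134 + 213.2397) / (74.6550 + 26.6237) = 531.6531 / 101.2787 = 5.24940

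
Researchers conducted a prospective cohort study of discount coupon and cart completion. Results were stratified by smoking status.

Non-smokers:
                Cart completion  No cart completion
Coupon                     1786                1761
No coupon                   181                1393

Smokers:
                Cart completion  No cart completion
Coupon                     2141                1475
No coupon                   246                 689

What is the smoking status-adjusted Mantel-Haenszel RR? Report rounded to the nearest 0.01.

3.08

RR_MH = Σ(aᵢ·n₀ᵢ/nᵢ) / Σ(cᵢ·n₁ᵢ/nᵢ), with n₁ᵢ = aᵢ+bᵢ (exposed), n₀ᵢ = cᵢ+dᵢ (unexposed), nᵢ = n₁ᵢ+n₀ᵢ.
Stratum 1 (Non-smokers): n₁ = 3547, n₀ = 1574, n = 5121; a·n₀/n = 1786·1574/5121 = 548.9483; c·n₁/n = 181·3547/5121 = 125.3675
Stratum 2 (Smokers): n₁ = 3616, n₀ = 935, n = 4551; a·n₀/n = 2141·935/4551 = 439.8671; c·n₁/n = 246·3616/4551 = 195.4595
RR_MH = (548.9483 + 439.8671) / (125.3675 + 195.4595) = 988.8153 / 320.8270 = 3.08208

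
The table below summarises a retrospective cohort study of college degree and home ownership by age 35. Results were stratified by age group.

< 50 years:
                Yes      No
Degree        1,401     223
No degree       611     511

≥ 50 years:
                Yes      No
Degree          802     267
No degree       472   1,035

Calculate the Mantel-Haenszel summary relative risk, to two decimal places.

RR_MH = Σ(aᵢ·n₀ᵢ/nᵢ) / Σ(cᵢ·n₁ᵢ/nᵢ), with n₁ᵢ = aᵢ+bᵢ (exposed), n₀ᵢ = cᵢ+dᵢ (unexposed), nᵢ = n₁ᵢ+n₀ᵢ.
Stratum 1 (< 50 years): n₁ = 1624, n₀ = 1122, n = 2746; a·n₀/n = 1401·1122/2746 = 572.4406; c·n₁/n = 611·1624/2746 = 361.3489
Stratum 2 (≥ 50 years): n₁ = 1069, n₀ = 1507, n = 2576; a·n₀/n = 802·1507/2576 = 469.1825; c·n₁/n = 472·1069/2576 = 195.8727
RR_MH = (572.4406 + 469.1825) / (361.3489 + 195.8727) = 1041.6231 / 557.2215 = 1.86932

1.87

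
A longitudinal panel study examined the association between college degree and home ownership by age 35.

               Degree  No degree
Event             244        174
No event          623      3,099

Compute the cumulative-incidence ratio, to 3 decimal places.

5.294

Reading the table with exposure as columns: a = 244 (Degree, case), b = 623 (Degree, non-case), c = 174 (No degree, case), d = 3099.
Risk in exposed = 244/867 = 0.28143; risk in unexposed = 174/3273 = 0.05316.
RR = 0.28143 / 0.05316 = 5.29380
The risk among the exposed is 5.29 times that among the unexposed.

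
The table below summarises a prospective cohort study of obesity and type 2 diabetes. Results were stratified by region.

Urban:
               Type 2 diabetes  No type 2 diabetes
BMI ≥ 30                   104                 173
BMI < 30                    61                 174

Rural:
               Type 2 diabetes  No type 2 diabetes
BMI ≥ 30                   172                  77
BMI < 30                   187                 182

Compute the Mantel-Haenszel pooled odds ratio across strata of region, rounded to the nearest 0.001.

OR_MH = Σ(aᵢdᵢ/nᵢ) / Σ(bᵢcᵢ/nᵢ), where nᵢ is the stratum total.
Stratum 1 (Urban): n = 512; a·d/n = 104·174/512 = 35.3438; b·c/n = 173·61/512 = 20.6113
Stratum 2 (Rural): n = 618; a·d/n = 172·182/618 = 50.6537; b·c/n = 77·187/618 = 23.2994
OR_MH = (35.3438 + 50.6537) / (20.6113 + 23.2994) = 85.9975 / 43.9107 = 1.95846

1.958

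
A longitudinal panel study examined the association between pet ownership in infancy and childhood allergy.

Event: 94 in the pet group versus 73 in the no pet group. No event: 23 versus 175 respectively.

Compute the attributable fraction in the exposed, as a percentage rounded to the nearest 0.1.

From the description: a = 94, b = 23, c = 73, d = 175.
Risk in exposed = 94/117 = 0.80342; risk in unexposed = 73/248 = 0.29435.
RR = 0.80342/0.29435 = 2.72942
AR% = (RR − 1)/RR × 100 = (2.72942 − 1)/2.72942 × 100 = 63.3622%

63.4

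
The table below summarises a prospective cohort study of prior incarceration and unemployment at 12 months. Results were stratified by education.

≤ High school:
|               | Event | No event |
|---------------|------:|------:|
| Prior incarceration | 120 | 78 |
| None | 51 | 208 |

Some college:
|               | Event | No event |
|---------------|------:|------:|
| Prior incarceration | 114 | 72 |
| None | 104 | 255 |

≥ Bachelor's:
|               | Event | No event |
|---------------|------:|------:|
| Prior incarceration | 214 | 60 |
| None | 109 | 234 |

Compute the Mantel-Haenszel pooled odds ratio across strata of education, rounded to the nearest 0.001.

OR_MH = Σ(aᵢdᵢ/nᵢ) / Σ(bᵢcᵢ/nᵢ), where nᵢ is the stratum total.
Stratum 1 (≤ High school): n = 457; a·d/n = 120·208/457 = 54.6171; b·c/n = 78·51/457 = 8.7046
Stratum 2 (Some college): n = 545; a·d/n = 114·255/545 = 53.3394; b·c/n = 72·104/545 = 13.7394
Stratum 3 (≥ Bachelor's): n = 617; a·d/n = 214·234/617 = 81.1605; b·c/n = 60·109/617 = 10.5997
OR_MH = (54.6171 + 53.3394 + 81.1605) / (8.7046 + 13.7394 + 10.5997) = 189.1170 / 33.0437 = 5.72323

5.723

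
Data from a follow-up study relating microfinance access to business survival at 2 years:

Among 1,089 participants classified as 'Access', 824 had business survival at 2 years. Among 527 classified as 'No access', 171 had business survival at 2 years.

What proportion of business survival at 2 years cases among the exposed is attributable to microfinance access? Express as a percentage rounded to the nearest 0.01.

From the description: a = 824, b = 265, c = 171, d = 356.
Risk in exposed = 824/1089 = 0.75666; risk in unexposed = 171/527 = 0.32448.
RR = 0.75666/0.32448 = 2.33192
AR% = (RR − 1)/RR × 100 = (2.33192 − 1)/2.33192 × 100 = 57.1169%

57.12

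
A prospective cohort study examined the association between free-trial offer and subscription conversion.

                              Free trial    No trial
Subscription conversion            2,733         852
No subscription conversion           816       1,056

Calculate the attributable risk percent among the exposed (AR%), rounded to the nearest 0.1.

Reading the table with exposure as columns: a = 2733 (Free trial, case), b = 816 (Free trial, non-case), c = 852 (No trial, case), d = 1056.
Risk in exposed = 2733/3549 = 0.77008; risk in unexposed = 852/1908 = 0.44654.
RR = 0.77008/0.44654 = 1.72454
AR% = (RR − 1)/RR × 100 = (1.72454 − 1)/1.72454 × 100 = 42.0134%

42.0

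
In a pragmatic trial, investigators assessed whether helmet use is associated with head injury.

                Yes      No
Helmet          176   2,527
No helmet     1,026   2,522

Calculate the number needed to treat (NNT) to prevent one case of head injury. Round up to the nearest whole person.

5

Risk in treated group = 176/2703 = 0.06511; risk in control = 1026/3548 = 0.28918.
Absolute risk reduction = 0.28918 − 0.06511 = 0.22406
NNT = 1 / ARR = 1 / 0.22406 = 4.463 → round up → 5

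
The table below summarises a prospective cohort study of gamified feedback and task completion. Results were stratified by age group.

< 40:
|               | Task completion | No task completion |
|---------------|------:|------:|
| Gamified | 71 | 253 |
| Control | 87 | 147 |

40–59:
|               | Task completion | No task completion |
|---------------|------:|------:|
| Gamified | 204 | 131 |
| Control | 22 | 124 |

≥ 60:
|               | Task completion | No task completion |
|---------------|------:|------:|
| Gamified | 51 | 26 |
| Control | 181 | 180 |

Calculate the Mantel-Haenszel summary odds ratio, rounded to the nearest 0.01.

1.64

OR_MH = Σ(aᵢdᵢ/nᵢ) / Σ(bᵢcᵢ/nᵢ), where nᵢ is the stratum total.
Stratum 1 (< 40): n = 558; a·d/n = 71·147/558 = 18.7043; b·c/n = 253·87/558 = 39.4462
Stratum 2 (40–59): n = 481; a·d/n = 204·124/481 = 52.5904; b·c/n = 131·22/481 = 5.9917
Stratum 3 (≥ 60): n = 438; a·d/n = 51·180/438 = 20.9589; b·c/n = 26·181/438 = 10.7443
OR_MH = (18.7043 + 52.5904 + 20.9589) / (39.4462 + 5.9917 + 10.7443) = 92.2536 / 56.1822 = 1.64204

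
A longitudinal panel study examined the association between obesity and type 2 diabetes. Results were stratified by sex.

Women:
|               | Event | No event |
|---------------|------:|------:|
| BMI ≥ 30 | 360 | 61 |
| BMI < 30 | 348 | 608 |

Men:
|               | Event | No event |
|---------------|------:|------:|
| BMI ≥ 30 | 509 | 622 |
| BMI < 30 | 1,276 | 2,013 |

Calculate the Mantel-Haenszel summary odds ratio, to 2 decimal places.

OR_MH = Σ(aᵢdᵢ/nᵢ) / Σ(bᵢcᵢ/nᵢ), where nᵢ is the stratum total.
Stratum 1 (Women): n = 1377; a·d/n = 360·608/1377 = 158.9542; b·c/n = 61·348/1377 = 15.4161
Stratum 2 (Men): n = 4420; a·d/n = 509·2013/4420 = 231.8138; b·c/n = 622·1276/4420 = 179.5638
OR_MH = (158.9542 + 231.8138) / (15.4161 + 179.5638) = 390.7680 / 194.9799 = 2.00415

2.00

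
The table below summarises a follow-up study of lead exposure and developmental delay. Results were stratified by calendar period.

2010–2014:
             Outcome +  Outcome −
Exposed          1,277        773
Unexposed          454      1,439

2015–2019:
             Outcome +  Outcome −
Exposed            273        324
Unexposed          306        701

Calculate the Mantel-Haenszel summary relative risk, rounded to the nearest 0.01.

RR_MH = Σ(aᵢ·n₀ᵢ/nᵢ) / Σ(cᵢ·n₁ᵢ/nᵢ), with n₁ᵢ = aᵢ+bᵢ (exposed), n₀ᵢ = cᵢ+dᵢ (unexposed), nᵢ = n₁ᵢ+n₀ᵢ.
Stratum 1 (2010–2014): n₁ = 2050, n₀ = 1893, n = 3943; a·n₀/n = 1277·1893/3943 = 613.0766; c·n₁/n = 454·2050/3943 = 236.0385
Stratum 2 (2015–2019): n₁ = 597, n₀ = 1007, n = 1604; a·n₀/n = 273·1007/1604 = 171.3909; c·n₁/n = 306·597/1604 = 113.8915
RR_MH = (613.0766 + 171.3909) / (236.0385 + 113.8915) = 784.4675 / 349.9301 = 2.24178

2.24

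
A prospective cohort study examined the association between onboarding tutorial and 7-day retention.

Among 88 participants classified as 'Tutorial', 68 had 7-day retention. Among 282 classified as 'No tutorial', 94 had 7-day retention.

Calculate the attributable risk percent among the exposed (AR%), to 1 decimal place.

From the description: a = 68, b = 20, c = 94, d = 188.
Risk in exposed = 68/88 = 0.77273; risk in unexposed = 94/282 = 0.33333.
RR = 0.77273/0.33333 = 2.31818
AR% = (RR − 1)/RR × 100 = (2.31818 − 1)/2.31818 × 100 = 56.8627%

56.9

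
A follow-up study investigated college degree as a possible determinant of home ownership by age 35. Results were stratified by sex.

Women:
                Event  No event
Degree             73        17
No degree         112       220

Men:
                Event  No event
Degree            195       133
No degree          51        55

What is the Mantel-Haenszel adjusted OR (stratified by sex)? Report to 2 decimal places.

OR_MH = Σ(aᵢdᵢ/nᵢ) / Σ(bᵢcᵢ/nᵢ), where nᵢ is the stratum total.
Stratum 1 (Women): n = 422; a·d/n = 73·220/422 = 38.0569; b·c/n = 17·112/422 = 4.5118
Stratum 2 (Men): n = 434; a·d/n = 195·55/434 = 24.7120; b·c/n = 133·51/434 = 15.6290
OR_MH = (38.0569 + 24.7120) / (4.5118 + 15.6290) = 62.7689 / 20.1409 = 3.11649

3.12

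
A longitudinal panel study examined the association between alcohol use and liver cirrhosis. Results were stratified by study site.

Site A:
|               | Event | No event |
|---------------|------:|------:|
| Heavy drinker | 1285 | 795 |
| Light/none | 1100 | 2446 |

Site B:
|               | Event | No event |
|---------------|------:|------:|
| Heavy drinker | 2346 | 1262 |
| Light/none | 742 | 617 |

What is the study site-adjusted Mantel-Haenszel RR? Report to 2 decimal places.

1.54

RR_MH = Σ(aᵢ·n₀ᵢ/nᵢ) / Σ(cᵢ·n₁ᵢ/nᵢ), with n₁ᵢ = aᵢ+bᵢ (exposed), n₀ᵢ = cᵢ+dᵢ (unexposed), nᵢ = n₁ᵢ+n₀ᵢ.
Stratum 1 (Site A): n₁ = 2080, n₀ = 3546, n = 5626; a·n₀/n = 1285·3546/5626 = 809.9200; c·n₁/n = 1100·2080/5626 = 406.6833
Stratum 2 (Site B): n₁ = 3608, n₀ = 1359, n = 4967; a·n₀/n = 2346·1359/4967 = 641.8792; c·n₁/n = 742·3608/4967 = 538.9845
RR_MH = (809.9200 + 641.8792) / (406.6833 + 538.9845) = 1451.7992 / 945.6678 = 1.53521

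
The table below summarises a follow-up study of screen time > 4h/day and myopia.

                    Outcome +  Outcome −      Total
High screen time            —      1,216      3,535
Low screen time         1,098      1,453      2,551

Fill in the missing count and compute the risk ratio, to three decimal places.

The missing cell is in the exposed row: 3535 − 1216 = 2319.
So a = 2319, b = 1216, c = 1098, d = 1453.
RR = [a/(a+b)] / [c/(c+d)] = (2319/3535) / (1098/2551) = 0.65601/0.43042 = 1.52412

1.524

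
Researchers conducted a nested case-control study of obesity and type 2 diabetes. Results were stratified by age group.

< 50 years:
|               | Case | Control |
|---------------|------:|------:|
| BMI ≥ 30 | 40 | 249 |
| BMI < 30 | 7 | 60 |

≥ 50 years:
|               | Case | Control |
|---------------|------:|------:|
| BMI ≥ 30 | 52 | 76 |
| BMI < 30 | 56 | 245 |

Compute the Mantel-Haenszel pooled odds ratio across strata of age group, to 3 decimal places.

2.459

OR_MH = Σ(aᵢdᵢ/nᵢ) / Σ(bᵢcᵢ/nᵢ), where nᵢ is the stratum total.
Stratum 1 (< 50 years): n = 356; a·d/n = 40·60/356 = 6.7416; b·c/n = 249·7/356 = 4.8961
Stratum 2 (≥ 50 years): n = 429; a·d/n = 52·245/429 = 29.6970; b·c/n = 76·56/429 = 9.9207
OR_MH = (6.7416 + 29.6970) / (4.8961 + 9.9207) = 36.4385 / 14.8168 = 2.45927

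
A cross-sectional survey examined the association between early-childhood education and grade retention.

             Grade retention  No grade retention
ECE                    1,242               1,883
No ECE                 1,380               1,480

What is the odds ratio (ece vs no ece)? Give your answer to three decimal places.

0.707

Cells: a = 1242, b = 1883, c = 1380, d = 1480.
OR = (a·d)/(b·c) = (1242 × 1480) / (1883 × 1380) = 1838160 / 2598540 = 0.70738
Exposure is associated with lower odds of grade retention (OR = 0.71 < 1).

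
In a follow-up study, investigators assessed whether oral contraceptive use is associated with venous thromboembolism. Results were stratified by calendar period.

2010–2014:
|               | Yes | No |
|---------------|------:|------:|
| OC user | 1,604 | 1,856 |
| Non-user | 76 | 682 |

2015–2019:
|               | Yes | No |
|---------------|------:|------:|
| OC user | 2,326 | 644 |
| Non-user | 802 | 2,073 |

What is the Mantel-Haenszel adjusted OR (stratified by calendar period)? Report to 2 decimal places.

OR_MH = Σ(aᵢdᵢ/nᵢ) / Σ(bᵢcᵢ/nᵢ), where nᵢ is the stratum total.
Stratum 1 (2010–2014): n = 4218; a·d/n = 1604·682/4218 = 259.3476; b·c/n = 1856·76/4218 = 33.4414
Stratum 2 (2015–2019): n = 5845; a·d/n = 2326·2073/5845 = 824.9441; b·c/n = 644·802/5845 = 88.3641
OR_MH = (259.3476 + 824.9441) / (33.4414 + 88.3641) = 1084.2916 / 121.8055 = 8.90183

8.90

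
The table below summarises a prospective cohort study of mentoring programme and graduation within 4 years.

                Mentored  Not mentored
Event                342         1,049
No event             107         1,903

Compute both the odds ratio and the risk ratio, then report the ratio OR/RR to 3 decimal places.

2.705

Reading the table with exposure as columns: a = 342 (Mentored, case), b = 107 (Mentored, non-case), c = 1049 (Not mentored, case), d = 1903.
OR = (342·1903)/(107·1049) = 650826/112243 = 5.79837
Risk in exposed = 342/449 = 0.76169; risk in unexposed = 1049/2952 = 0.35535; RR = 2.14349
OR/RR = 5.79837 / 2.14349 = 2.70511
The outcome is not rare, so the OR lies further from 1 than the RR.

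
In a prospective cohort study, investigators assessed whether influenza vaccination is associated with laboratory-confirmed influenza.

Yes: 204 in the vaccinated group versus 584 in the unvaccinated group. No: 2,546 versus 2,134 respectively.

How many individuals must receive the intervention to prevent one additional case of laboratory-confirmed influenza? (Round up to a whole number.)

Risk in treated group = 204/2750 = 0.07418; risk in control = 584/2718 = 0.21486.
Absolute risk reduction = 0.21486 − 0.07418 = 0.14068
NNT = 1 / ARR = 1 / 0.14068 = 7.108 → round up → 8

8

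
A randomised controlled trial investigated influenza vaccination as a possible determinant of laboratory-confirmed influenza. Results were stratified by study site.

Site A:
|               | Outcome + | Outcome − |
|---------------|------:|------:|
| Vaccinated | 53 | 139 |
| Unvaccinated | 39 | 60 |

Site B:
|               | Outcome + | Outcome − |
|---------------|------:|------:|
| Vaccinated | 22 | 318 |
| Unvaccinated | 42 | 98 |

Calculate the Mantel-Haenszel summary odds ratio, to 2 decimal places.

OR_MH = Σ(aᵢdᵢ/nᵢ) / Σ(bᵢcᵢ/nᵢ), where nᵢ is the stratum total.
Stratum 1 (Site A): n = 291; a·d/n = 53·60/291 = 10.9278; b·c/n = 139·39/291 = 18.6289
Stratum 2 (Site B): n = 480; a·d/n = 22·98/480 = 4.4917; b·c/n = 318·42/480 = 27.8250
OR_MH = (10.9278 + 4.4917) / (18.6289 + 27.8250) = 15.4195 / 46.4539 = 0.33193

0.33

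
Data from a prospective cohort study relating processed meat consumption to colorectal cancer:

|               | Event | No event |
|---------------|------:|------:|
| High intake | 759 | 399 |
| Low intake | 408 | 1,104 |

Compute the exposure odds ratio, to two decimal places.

5.15

Cells: a = 759, b = 399, c = 408, d = 1104.
OR = (a·d)/(b·c) = (759 × 1104) / (399 × 408) = 837936 / 162792 = 5.14728
The odds of colorectal cancer are about 5.15 times as high in the high intake group.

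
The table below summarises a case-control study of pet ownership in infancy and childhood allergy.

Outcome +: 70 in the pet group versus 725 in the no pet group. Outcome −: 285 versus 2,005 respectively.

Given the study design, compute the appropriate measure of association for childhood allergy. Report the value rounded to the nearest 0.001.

0.679

From the description: a = 70, b = 285, c = 725, d = 2005.
This is a case-control study: participants were sampled on outcome status, so risks in the source population cannot be estimated directly — relative risk is not valid here. The odds ratio is the appropriate measure.
OR = (a·d)/(b·c) = (70 × 2005) / (285 × 725) = 140350 / 206625 = 0.67925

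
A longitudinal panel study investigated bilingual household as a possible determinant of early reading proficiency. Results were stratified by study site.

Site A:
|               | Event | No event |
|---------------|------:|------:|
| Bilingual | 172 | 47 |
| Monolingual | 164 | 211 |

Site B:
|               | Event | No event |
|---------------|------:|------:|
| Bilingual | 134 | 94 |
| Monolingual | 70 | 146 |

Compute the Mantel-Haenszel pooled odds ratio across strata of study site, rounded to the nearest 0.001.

OR_MH = Σ(aᵢdᵢ/nᵢ) / Σ(bᵢcᵢ/nᵢ), where nᵢ is the stratum total.
Stratum 1 (Site A): n = 594; a·d/n = 172·211/594 = 61.0976; b·c/n = 47·164/594 = 12.9764
Stratum 2 (Site B): n = 444; a·d/n = 134·146/444 = 44.0631; b·c/n = 94·70/444 = 14.8198
OR_MH = (61.0976 + 44.0631) / (12.9764 + 14.8198) = 105.1607 / 27.7963 = 3.78327

3.783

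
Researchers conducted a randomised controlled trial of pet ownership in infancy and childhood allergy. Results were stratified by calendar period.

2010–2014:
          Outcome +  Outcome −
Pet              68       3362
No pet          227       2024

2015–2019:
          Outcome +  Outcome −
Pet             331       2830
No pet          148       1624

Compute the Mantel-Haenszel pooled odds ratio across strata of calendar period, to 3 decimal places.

0.608

OR_MH = Σ(aᵢdᵢ/nᵢ) / Σ(bᵢcᵢ/nᵢ), where nᵢ is the stratum total.
Stratum 1 (2010–2014): n = 5681; a·d/n = 68·2024/5681 = 24.2267; b·c/n = 3362·227/5681 = 134.3380
Stratum 2 (2015–2019): n = 4933; a·d/n = 331·1624/4933 = 108.9690; b·c/n = 2830·148/4933 = 84.9057
OR_MH = (24.2267 + 108.9690) / (134.3380 + 84.9057) = 133.1957 / 219.2437 = 0.60752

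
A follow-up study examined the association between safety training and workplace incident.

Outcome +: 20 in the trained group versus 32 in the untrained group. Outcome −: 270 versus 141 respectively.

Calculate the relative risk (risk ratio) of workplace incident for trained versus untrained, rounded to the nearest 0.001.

From the description: a = 20, b = 270, c = 32, d = 141.
Risk in exposed = 20/290 = 0.06897; risk in unexposed = 32/173 = 0.18497.
RR = 0.06897 / 0.18497 = 0.37284
The risk is 63% lower among the exposed than among the unexposed.

0.373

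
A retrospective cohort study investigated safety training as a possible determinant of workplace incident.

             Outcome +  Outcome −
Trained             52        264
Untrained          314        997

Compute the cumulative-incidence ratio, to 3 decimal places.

0.687

Cells: a = 52, b = 264, c = 314, d = 997.
Risk in exposed = 52/316 = 0.16456; risk in unexposed = 314/1311 = 0.23951.
RR = 0.16456 / 0.23951 = 0.68705
The risk is 31% lower among the exposed than among the unexposed.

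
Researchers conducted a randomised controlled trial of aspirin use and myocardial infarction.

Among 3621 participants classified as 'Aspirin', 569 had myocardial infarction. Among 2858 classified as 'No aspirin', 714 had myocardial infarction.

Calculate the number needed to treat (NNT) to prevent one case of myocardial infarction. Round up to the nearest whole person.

Risk in treated group = 569/3621 = 0.15714; risk in control = 714/2858 = 0.24983.
Absolute risk reduction = 0.24983 − 0.15714 = 0.09269
NNT = 1 / ARR = 1 / 0.09269 = 10.789 → round up → 11

11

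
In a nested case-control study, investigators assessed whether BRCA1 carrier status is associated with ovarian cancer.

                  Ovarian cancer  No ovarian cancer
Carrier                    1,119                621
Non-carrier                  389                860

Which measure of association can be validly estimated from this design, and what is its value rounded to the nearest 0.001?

Cells: a = 1119, b = 621, c = 389, d = 860.
This is a nested case-control study: participants were sampled on outcome status, so risks in the source population cannot be estimated directly — relative risk is not valid here. The odds ratio is the appropriate measure.
OR = (a·d)/(b·c) = (1119 × 860) / (621 × 389) = 962340 / 241569 = 3.98371

3.984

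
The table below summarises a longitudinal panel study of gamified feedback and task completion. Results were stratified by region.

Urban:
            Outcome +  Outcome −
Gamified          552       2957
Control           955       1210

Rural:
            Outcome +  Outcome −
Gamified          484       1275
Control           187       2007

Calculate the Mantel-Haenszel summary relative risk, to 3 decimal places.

RR_MH = Σ(aᵢ·n₀ᵢ/nᵢ) / Σ(cᵢ·n₁ᵢ/nᵢ), with n₁ᵢ = aᵢ+bᵢ (exposed), n₀ᵢ = cᵢ+dᵢ (unexposed), nᵢ = n₁ᵢ+n₀ᵢ.
Stratum 1 (Urban): n₁ = 3509, n₀ = 2165, n = 5674; a·n₀/n = 552·2165/5674 = 210.6239; c·n₁/n = 955·3509/5674 = 590.6054
Stratum 2 (Rural): n₁ = 1759, n₀ = 2194, n = 3953; a·n₀/n = 484·2194/3953 = 268.6304; c·n₁/n = 187·1759/3953 = 83.2110
RR_MH = (210.6239 + 268.6304) / (590.6054 + 83.2110) = 479.2543 / 673.8164 = 0.71125

0.711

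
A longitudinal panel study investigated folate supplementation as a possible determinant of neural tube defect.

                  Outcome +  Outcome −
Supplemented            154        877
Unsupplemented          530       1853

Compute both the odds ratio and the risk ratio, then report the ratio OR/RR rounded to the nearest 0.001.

Cells: a = 154, b = 877, c = 530, d = 1853.
OR = (154·1853)/(877·530) = 285362/464810 = 0.61393
Risk in exposed = 154/1031 = 0.14937; risk in unexposed = 530/2383 = 0.22241; RR = 0.67160
OR/RR = 0.61393 / 0.67160 = 0.91414
The outcome is not rare, so the OR lies further from 1 than the RR.

0.914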